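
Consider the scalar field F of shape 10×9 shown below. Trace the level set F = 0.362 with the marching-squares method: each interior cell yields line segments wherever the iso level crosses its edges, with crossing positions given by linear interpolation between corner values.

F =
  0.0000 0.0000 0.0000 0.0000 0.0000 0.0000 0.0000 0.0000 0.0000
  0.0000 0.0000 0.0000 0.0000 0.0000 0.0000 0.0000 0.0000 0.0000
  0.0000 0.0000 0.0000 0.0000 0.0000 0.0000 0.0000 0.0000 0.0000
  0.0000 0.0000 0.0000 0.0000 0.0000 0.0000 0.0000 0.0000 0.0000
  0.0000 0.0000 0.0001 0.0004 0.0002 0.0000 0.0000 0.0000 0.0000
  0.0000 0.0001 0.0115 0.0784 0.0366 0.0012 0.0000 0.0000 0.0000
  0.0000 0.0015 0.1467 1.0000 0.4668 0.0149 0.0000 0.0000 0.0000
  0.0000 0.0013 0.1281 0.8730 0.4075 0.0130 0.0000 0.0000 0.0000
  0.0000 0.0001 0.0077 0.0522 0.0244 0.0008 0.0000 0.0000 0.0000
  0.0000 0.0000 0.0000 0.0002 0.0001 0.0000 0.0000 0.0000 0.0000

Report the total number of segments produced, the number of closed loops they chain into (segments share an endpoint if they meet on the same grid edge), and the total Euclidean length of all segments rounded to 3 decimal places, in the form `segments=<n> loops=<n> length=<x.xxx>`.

segments=8 loops=1 length=6.672

cell (5,2): code 0100 → (5.308,3.000)–(6.000,2.252)
cell (5,3): code 1100 → (5.756,4.000)–(5.308,3.000)
cell (5,4): code 1000 → (6.000,4.232)–(5.756,4.000)
cell (6,2): code 0110 → (6.000,2.252)–(7.000,2.314)
cell (6,4): code 1001 → (7.000,4.115)–(6.000,4.232)
cell (7,2): code 0010 → (7.000,2.314)–(7.623,3.000)
cell (7,3): code 0011 → (7.623,3.000)–(7.119,4.000)
cell (7,4): code 0001 → (7.119,4.000)–(7.000,4.115)
total: 8 segments, chained into 1 closed loop(s), length Σ = 6.671684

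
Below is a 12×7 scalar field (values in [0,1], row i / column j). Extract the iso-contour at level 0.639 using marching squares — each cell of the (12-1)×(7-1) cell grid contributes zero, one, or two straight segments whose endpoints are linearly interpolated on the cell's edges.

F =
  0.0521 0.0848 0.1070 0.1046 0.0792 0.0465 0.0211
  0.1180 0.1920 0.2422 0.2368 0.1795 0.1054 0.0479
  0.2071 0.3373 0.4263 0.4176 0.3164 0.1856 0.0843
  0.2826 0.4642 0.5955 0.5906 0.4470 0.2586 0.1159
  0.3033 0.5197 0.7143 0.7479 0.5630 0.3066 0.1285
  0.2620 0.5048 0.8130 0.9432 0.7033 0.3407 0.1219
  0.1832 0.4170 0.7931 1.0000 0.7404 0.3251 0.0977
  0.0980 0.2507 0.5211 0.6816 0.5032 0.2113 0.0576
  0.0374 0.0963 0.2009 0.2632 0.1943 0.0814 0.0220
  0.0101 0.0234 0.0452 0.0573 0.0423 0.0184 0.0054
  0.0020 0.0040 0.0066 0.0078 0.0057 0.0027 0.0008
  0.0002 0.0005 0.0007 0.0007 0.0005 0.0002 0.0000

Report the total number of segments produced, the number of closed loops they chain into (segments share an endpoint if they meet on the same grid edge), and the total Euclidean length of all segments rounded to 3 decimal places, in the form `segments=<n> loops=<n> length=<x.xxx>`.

segments=14 loops=1 length=10.395

cell (3,1): code 0100 → (3.366,2.000)–(4.000,1.613)
cell (3,2): code 1100 → (3.308,3.000)–(3.366,2.000)
cell (3,3): code 1000 → (4.000,3.589)–(3.308,3.000)
cell (4,1): code 0110 → (4.000,1.613)–(5.000,1.435)
cell (4,3): code 1101 → (4.542,4.000)–(4.000,3.589)
cell (4,4): code 1000 → (5.000,4.177)–(4.542,4.000)
cell (5,1): code 0110 → (5.000,1.435)–(6.000,1.590)
cell (5,4): code 1001 → (6.000,4.244)–(5.000,4.177)
cell (6,1): code 0010 → (6.000,1.590)–(6.567,2.000)
cell (6,2): code 0111 → (6.567,2.000)–(7.000,2.735)
cell (6,3): code 1011 → (7.000,3.239)–(6.427,4.000)
cell (6,4): code 0001 → (6.427,4.000)–(6.000,4.244)
cell (7,2): code 0010 → (7.000,2.735)–(7.102,3.000)
cell (7,3): code 0001 → (7.102,3.000)–(7.000,3.239)
total: 14 segments, chained into 1 closed loop(s), length Σ = 10.395223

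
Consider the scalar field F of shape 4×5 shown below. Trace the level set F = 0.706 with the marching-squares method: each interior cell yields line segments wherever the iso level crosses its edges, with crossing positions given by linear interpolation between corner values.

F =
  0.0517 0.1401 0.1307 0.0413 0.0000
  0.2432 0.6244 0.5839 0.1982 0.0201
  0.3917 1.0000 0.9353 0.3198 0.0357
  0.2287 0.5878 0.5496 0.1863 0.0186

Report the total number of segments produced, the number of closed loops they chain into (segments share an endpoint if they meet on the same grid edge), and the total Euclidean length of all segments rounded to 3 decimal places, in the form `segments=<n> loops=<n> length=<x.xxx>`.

segments=6 loops=1 length=5.250

cell (1,0): code 0100 → (1.217,1.000)–(2.000,0.517)
cell (1,1): code 1100 → (1.347,2.000)–(1.217,1.000)
cell (1,2): code 1000 → (2.000,2.373)–(1.347,2.000)
cell (2,0): code 0010 → (2.000,0.517)–(2.713,1.000)
cell (2,1): code 0011 → (2.713,1.000)–(2.595,2.000)
cell (2,2): code 0001 → (2.595,2.000)–(2.000,2.373)
total: 6 segments, chained into 1 closed loop(s), length Σ = 5.249957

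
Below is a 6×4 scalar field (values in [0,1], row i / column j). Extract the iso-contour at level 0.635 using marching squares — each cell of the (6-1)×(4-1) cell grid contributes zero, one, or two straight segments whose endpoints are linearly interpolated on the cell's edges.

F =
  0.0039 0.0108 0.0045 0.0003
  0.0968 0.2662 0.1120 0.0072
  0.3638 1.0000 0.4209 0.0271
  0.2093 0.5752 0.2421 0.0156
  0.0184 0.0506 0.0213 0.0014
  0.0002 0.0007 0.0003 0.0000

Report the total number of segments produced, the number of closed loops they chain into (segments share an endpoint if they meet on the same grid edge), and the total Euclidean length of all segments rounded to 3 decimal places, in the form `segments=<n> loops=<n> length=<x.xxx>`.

cell (1,0): code 0100 → (1.503,1.000)–(2.000,0.426)
cell (1,1): code 1000 → (2.000,1.630)–(1.503,1.000)
cell (2,0): code 0010 → (2.000,0.426)–(2.859,1.000)
cell (2,1): code 0001 → (2.859,1.000)–(2.000,1.630)
total: 4 segments, chained into 1 closed loop(s), length Σ = 3.661021

segments=4 loops=1 length=3.661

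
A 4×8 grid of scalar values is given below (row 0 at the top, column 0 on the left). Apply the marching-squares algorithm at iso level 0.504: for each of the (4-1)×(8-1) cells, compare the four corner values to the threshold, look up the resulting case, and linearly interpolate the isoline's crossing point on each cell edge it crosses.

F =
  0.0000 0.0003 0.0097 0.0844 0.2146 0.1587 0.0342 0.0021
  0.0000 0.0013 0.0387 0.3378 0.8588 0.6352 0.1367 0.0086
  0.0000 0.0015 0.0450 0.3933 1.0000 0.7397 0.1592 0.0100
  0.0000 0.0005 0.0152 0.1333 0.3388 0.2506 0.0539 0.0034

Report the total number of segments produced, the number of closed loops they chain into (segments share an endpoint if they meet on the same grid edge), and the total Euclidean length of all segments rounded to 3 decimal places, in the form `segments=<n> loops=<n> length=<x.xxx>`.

cell (0,3): code 0100 → (0.449,4.000)–(1.000,3.319)
cell (0,4): code 1100 → (0.725,5.000)–(0.449,4.000)
cell (0,5): code 1000 → (1.000,5.263)–(0.725,5.000)
cell (1,3): code 0110 → (1.000,3.319)–(2.000,3.182)
cell (1,5): code 1001 → (2.000,5.406)–(1.000,5.263)
cell (2,3): code 0010 → (2.000,3.182)–(2.750,4.000)
cell (2,4): code 0011 → (2.750,4.000)–(2.482,5.000)
cell (2,5): code 0001 → (2.482,5.000)–(2.000,5.406)
total: 8 segments, chained into 1 closed loop(s), length Σ = 7.088452

segments=8 loops=1 length=7.088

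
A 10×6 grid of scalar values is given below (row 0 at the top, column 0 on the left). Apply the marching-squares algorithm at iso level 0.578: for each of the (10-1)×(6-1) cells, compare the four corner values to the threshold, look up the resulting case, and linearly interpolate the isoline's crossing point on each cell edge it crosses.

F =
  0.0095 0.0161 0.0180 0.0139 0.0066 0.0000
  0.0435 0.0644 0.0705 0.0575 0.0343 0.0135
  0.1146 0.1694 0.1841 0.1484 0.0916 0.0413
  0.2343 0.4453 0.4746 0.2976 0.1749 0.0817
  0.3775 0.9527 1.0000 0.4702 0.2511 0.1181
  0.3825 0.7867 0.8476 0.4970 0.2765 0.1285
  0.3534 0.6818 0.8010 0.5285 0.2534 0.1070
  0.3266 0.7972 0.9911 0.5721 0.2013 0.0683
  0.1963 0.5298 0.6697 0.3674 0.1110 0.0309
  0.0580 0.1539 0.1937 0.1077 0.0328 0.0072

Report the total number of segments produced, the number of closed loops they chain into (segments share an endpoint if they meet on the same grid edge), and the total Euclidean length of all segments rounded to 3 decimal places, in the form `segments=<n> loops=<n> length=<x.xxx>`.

segments=14 loops=1 length=12.759

cell (3,0): code 0100 → (3.262,1.000)–(4.000,0.349)
cell (3,1): code 1100 → (3.197,2.000)–(3.262,1.000)
cell (3,2): code 1000 → (4.000,2.797)–(3.197,2.000)
cell (4,0): code 0110 → (4.000,0.349)–(5.000,0.484)
cell (4,2): code 1001 → (5.000,2.769)–(4.000,2.797)
cell (5,0): code 0110 → (5.000,0.484)–(6.000,0.684)
cell (5,2): code 1001 → (6.000,2.818)–(5.000,2.769)
cell (6,0): code 0110 → (6.000,0.684)–(7.000,0.534)
cell (6,2): code 1001 → (7.000,2.986)–(6.000,2.818)
cell (7,0): code 0010 → (7.000,0.534)–(7.820,1.000)
cell (7,1): code 0111 → (7.820,1.000)–(8.000,1.345)
cell (7,2): code 1001 → (8.000,2.303)–(7.000,2.986)
cell (8,1): code 0010 → (8.000,1.345)–(8.193,2.000)
cell (8,2): code 0001 → (8.193,2.000)–(8.000,2.303)
total: 14 segments, chained into 1 closed loop(s), length Σ = 12.758591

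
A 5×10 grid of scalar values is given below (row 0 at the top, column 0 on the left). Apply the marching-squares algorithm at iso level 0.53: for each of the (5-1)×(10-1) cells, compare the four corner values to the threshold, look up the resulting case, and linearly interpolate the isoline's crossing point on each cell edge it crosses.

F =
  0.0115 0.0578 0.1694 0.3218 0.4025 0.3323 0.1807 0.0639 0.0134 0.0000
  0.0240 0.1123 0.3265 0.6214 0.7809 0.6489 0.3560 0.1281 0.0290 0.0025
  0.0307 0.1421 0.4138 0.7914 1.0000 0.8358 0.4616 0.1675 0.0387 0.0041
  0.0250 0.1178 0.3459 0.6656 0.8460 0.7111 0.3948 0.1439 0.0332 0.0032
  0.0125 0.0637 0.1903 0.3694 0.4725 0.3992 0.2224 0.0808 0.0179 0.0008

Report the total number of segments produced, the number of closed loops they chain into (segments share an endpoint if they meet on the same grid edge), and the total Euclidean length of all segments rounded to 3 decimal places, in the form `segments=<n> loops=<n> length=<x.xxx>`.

segments=12 loops=1 length=10.854

cell (0,2): code 0100 → (0.695,3.000)–(1.000,2.690)
cell (0,3): code 1100 → (0.337,4.000)–(0.695,3.000)
cell (0,4): code 1100 → (0.624,5.000)–(0.337,4.000)
cell (0,5): code 1000 → (1.000,5.406)–(0.624,5.000)
cell (1,2): code 0110 → (1.000,2.690)–(2.000,2.308)
cell (1,5): code 1001 → (2.000,5.817)–(1.000,5.406)
cell (2,2): code 0110 → (2.000,2.308)–(3.000,2.576)
cell (2,5): code 1001 → (3.000,5.573)–(2.000,5.817)
cell (3,2): code 0010 → (3.000,2.576)–(3.458,3.000)
cell (3,3): code 0011 → (3.458,3.000)–(3.846,4.000)
cell (3,4): code 0011 → (3.846,4.000)–(3.581,5.000)
cell (3,5): code 0001 → (3.581,5.000)–(3.000,5.573)
total: 12 segments, chained into 1 closed loop(s), length Σ = 10.854122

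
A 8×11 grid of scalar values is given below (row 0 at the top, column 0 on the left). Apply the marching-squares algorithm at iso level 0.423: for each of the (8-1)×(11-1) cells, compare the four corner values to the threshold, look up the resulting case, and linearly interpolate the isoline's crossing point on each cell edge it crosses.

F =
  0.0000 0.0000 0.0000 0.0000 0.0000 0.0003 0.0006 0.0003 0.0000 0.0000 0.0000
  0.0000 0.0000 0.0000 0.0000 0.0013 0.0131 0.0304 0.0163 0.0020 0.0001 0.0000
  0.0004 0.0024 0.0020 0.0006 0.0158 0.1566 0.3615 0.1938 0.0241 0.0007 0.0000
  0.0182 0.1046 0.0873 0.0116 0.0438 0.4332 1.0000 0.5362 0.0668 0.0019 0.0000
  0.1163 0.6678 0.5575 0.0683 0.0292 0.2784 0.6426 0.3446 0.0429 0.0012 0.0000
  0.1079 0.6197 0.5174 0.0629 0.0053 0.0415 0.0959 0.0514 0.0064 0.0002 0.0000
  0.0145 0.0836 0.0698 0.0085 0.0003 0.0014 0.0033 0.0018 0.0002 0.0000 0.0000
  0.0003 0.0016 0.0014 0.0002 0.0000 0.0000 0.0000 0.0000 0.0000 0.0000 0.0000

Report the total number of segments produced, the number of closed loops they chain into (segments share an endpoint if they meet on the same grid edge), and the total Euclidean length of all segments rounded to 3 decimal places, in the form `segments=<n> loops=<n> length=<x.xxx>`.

cell (2,4): code 0100 → (2.963,5.000)–(3.000,4.974)
cell (2,5): code 1100 → (2.096,6.000)–(2.963,5.000)
cell (2,6): code 1100 → (2.669,7.000)–(2.096,6.000)
cell (2,7): code 1000 → (3.000,7.241)–(2.669,7.000)
cell (3,0): code 0100 → (3.565,1.000)–(4.000,0.556)
cell (3,1): code 1100 → (3.714,2.000)–(3.565,1.000)
cell (3,2): code 1000 → (4.000,2.275)–(3.714,2.000)
cell (3,4): code 0010 → (3.000,4.974)–(3.066,5.000)
cell (3,5): code 0111 → (3.066,5.000)–(4.000,5.397)
cell (3,6): code 1011 → (4.000,6.737)–(3.591,7.000)
cell (3,7): code 0001 → (3.591,7.000)–(3.000,7.241)
cell (4,0): code 0110 → (4.000,0.556)–(5.000,0.616)
cell (4,2): code 1001 → (5.000,2.208)–(4.000,2.275)
cell (4,5): code 0010 → (4.000,5.397)–(4.402,6.000)
cell (4,6): code 0001 → (4.402,6.000)–(4.000,6.737)
cell (5,0): code 0010 → (5.000,0.616)–(5.367,1.000)
cell (5,1): code 0011 → (5.367,1.000)–(5.211,2.000)
cell (5,2): code 0001 → (5.211,2.000)–(5.000,2.208)
total: 18 segments, chained into 2 closed loop(s), length Σ = 12.577162

segments=18 loops=2 length=12.577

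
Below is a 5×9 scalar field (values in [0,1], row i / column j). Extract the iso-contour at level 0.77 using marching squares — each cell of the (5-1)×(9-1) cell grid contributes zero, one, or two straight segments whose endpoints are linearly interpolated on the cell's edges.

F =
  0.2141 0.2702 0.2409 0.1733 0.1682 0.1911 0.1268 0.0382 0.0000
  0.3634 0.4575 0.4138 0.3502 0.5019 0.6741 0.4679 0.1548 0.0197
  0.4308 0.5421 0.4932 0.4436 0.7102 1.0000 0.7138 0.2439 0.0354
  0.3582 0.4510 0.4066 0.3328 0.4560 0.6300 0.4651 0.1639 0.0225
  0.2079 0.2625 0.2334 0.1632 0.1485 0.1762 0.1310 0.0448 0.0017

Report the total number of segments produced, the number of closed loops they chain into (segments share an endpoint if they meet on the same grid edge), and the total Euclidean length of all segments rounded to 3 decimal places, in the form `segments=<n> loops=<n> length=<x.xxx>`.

cell (1,4): code 0100 → (1.294,5.000)–(2.000,4.206)
cell (1,5): code 1000 → (2.000,5.804)–(1.294,5.000)
cell (2,4): code 0010 → (2.000,4.206)–(2.622,5.000)
cell (2,5): code 0001 → (2.622,5.000)–(2.000,5.804)
total: 4 segments, chained into 1 closed loop(s), length Σ = 4.155685

segments=4 loops=1 length=4.156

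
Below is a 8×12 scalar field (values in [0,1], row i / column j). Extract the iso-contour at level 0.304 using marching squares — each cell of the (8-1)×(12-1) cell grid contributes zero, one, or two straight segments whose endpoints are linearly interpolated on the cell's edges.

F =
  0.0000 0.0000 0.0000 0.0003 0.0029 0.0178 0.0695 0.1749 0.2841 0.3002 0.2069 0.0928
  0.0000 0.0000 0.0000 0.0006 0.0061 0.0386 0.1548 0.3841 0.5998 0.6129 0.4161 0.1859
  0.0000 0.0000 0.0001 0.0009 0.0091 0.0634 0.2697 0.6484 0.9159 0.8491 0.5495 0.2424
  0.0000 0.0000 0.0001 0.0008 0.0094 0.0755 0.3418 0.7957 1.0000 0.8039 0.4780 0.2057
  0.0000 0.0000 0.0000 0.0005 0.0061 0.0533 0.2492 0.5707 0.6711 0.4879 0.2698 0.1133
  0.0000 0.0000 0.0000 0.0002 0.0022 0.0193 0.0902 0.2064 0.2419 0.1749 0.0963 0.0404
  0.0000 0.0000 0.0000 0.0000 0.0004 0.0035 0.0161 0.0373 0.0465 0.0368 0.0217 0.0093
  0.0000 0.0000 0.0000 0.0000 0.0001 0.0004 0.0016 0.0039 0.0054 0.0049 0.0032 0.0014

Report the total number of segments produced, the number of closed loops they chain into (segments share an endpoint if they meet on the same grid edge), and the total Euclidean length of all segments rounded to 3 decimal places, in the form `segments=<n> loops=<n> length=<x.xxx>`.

segments=18 loops=1 length=15.222

cell (0,6): code 0100 → (0.617,7.000)–(1.000,6.651)
cell (0,7): code 1100 → (0.063,8.000)–(0.617,7.000)
cell (0,8): code 1100 → (0.012,9.000)–(0.063,8.000)
cell (0,9): code 1100 → (0.464,10.000)–(0.012,9.000)
cell (0,10): code 1000 → (1.000,10.487)–(0.464,10.000)
cell (1,6): code 0110 → (1.000,6.651)–(2.000,6.091)
cell (1,10): code 1001 → (2.000,10.799)–(1.000,10.487)
cell (2,5): code 0100 → (2.476,6.000)–(3.000,5.858)
cell (2,6): code 1110 → (2.000,6.091)–(2.476,6.000)
cell (2,10): code 1001 → (3.000,10.639)–(2.000,10.799)
cell (3,5): code 0010 → (3.000,5.858)–(3.408,6.000)
cell (3,6): code 0111 → (3.408,6.000)–(4.000,6.170)
cell (3,9): code 1011 → (4.000,9.843)–(3.836,10.000)
cell (3,10): code 0001 → (3.836,10.000)–(3.000,10.639)
cell (4,6): code 0010 → (4.000,6.170)–(4.732,7.000)
cell (4,7): code 0011 → (4.732,7.000)–(4.855,8.000)
cell (4,8): code 0011 → (4.855,8.000)–(4.588,9.000)
cell (4,9): code 0001 → (4.588,9.000)–(4.000,9.843)
total: 18 segments, chained into 1 closed loop(s), length Σ = 15.222412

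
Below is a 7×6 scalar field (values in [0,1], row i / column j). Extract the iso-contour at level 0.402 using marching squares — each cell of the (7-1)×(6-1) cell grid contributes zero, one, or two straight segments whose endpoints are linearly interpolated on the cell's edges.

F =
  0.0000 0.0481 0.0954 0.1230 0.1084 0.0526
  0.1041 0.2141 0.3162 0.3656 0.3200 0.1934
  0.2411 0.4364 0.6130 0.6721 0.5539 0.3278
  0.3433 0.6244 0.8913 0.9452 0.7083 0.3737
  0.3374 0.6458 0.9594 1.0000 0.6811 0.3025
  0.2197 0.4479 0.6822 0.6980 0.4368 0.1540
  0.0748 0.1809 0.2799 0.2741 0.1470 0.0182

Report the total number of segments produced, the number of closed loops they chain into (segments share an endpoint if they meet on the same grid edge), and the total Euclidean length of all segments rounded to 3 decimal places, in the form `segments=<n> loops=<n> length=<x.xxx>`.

segments=16 loops=1 length=14.628

cell (1,0): code 0100 → (1.845,1.000)–(2.000,0.824)
cell (1,1): code 1100 → (1.289,2.000)–(1.845,1.000)
cell (1,2): code 1100 → (1.119,3.000)–(1.289,2.000)
cell (1,3): code 1100 → (1.351,4.000)–(1.119,3.000)
cell (1,4): code 1000 → (2.000,4.672)–(1.351,4.000)
cell (2,0): code 0110 → (2.000,0.824)–(3.000,0.209)
cell (2,4): code 1001 → (3.000,4.915)–(2.000,4.672)
cell (3,0): code 0110 → (3.000,0.209)–(4.000,0.209)
cell (3,4): code 1001 → (4.000,4.737)–(3.000,4.915)
cell (4,0): code 0110 → (4.000,0.209)–(5.000,0.799)
cell (4,4): code 1001 → (5.000,4.123)–(4.000,4.737)
cell (5,0): code 0010 → (5.000,0.799)–(5.172,1.000)
cell (5,1): code 0011 → (5.172,1.000)–(5.696,2.000)
cell (5,2): code 0011 → (5.696,2.000)–(5.698,3.000)
cell (5,3): code 0011 → (5.698,3.000)–(5.120,4.000)
cell (5,4): code 0001 → (5.120,4.000)–(5.000,4.123)
total: 16 segments, chained into 1 closed loop(s), length Σ = 14.628228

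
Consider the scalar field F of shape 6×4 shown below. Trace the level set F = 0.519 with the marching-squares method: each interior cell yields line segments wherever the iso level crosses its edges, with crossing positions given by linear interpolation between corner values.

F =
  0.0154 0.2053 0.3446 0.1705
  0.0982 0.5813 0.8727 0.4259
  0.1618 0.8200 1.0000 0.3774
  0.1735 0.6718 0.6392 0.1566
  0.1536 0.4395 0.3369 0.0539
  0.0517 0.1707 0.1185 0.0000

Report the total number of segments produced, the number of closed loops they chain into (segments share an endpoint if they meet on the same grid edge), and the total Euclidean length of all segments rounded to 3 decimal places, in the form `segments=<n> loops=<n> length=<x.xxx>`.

segments=10 loops=1 length=8.788

cell (0,0): code 0100 → (0.834,1.000)–(1.000,0.871)
cell (0,1): code 1100 → (0.330,2.000)–(0.834,1.000)
cell (0,2): code 1000 → (1.000,2.792)–(0.330,2.000)
cell (1,0): code 0110 → (1.000,0.871)–(2.000,0.543)
cell (1,2): code 1001 → (2.000,2.773)–(1.000,2.792)
cell (2,0): code 0110 → (2.000,0.543)–(3.000,0.693)
cell (2,2): code 1001 → (3.000,2.249)–(2.000,2.773)
cell (3,0): code 0010 → (3.000,0.693)–(3.658,1.000)
cell (3,1): code 0011 → (3.658,1.000)–(3.398,2.000)
cell (3,2): code 0001 → (3.398,2.000)–(3.000,2.249)
total: 10 segments, chained into 1 closed loop(s), length Σ = 8.787706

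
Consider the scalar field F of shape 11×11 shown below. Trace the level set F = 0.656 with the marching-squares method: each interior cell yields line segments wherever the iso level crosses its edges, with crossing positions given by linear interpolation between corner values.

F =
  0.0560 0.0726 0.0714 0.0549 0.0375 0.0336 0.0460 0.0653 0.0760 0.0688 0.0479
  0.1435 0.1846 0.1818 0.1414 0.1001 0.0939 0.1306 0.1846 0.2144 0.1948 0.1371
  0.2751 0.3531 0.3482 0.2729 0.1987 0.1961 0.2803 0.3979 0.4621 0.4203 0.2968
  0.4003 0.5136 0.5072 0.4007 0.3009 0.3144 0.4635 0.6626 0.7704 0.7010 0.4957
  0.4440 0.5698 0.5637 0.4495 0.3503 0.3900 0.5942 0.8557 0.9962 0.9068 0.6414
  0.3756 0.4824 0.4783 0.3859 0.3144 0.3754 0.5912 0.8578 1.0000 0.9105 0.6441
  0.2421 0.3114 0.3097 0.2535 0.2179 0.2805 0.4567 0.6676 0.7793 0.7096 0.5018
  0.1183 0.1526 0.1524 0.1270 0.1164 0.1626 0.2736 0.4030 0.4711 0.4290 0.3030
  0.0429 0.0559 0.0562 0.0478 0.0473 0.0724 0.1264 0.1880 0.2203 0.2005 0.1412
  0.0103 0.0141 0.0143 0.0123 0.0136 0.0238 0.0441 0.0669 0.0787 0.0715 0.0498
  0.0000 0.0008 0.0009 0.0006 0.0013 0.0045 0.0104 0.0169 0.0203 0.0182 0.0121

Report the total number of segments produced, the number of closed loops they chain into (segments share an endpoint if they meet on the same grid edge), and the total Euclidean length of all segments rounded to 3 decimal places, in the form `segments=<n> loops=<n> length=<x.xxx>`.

segments=14 loops=1 length=11.783

cell (2,6): code 0100 → (2.975,7.000)–(3.000,6.967)
cell (2,7): code 1100 → (2.629,8.000)–(2.975,7.000)
cell (2,8): code 1100 → (2.840,9.000)–(2.629,8.000)
cell (2,9): code 1000 → (3.000,9.219)–(2.840,9.000)
cell (3,6): code 0110 → (3.000,6.967)–(4.000,6.236)
cell (3,9): code 1001 → (4.000,9.945)–(3.000,9.219)
cell (4,6): code 0110 → (4.000,6.236)–(5.000,6.243)
cell (4,9): code 1001 → (5.000,9.955)–(4.000,9.945)
cell (5,6): code 0110 → (5.000,6.243)–(6.000,6.945)
cell (5,9): code 1001 → (6.000,9.258)–(5.000,9.955)
cell (6,6): code 0010 → (6.000,6.945)–(6.044,7.000)
cell (6,7): code 0011 → (6.044,7.000)–(6.400,8.000)
cell (6,8): code 0011 → (6.400,8.000)–(6.191,9.000)
cell (6,9): code 0001 → (6.191,9.000)–(6.000,9.258)
total: 14 segments, chained into 1 closed loop(s), length Σ = 11.782739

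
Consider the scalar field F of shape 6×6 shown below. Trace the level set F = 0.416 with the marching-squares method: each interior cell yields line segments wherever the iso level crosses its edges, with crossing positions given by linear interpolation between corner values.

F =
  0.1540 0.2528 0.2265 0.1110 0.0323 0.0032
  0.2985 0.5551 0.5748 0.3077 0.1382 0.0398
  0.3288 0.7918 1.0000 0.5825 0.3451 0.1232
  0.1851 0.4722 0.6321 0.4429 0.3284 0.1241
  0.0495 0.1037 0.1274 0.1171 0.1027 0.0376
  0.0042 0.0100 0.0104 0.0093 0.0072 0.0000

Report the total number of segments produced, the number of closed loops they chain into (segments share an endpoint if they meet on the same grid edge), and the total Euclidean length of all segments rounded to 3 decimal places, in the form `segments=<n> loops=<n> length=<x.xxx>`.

cell (0,0): code 0100 → (0.540,1.000)–(1.000,0.458)
cell (0,1): code 1100 → (0.544,2.000)–(0.540,1.000)
cell (0,2): code 1000 → (1.000,2.595)–(0.544,2.000)
cell (1,0): code 0110 → (1.000,0.458)–(2.000,0.188)
cell (1,2): code 1101 → (1.394,3.000)–(1.000,2.595)
cell (1,3): code 1000 → (2.000,3.701)–(1.394,3.000)
cell (2,0): code 0110 → (2.000,0.188)–(3.000,0.804)
cell (2,3): code 1001 → (3.000,3.235)–(2.000,3.701)
cell (3,0): code 0010 → (3.000,0.804)–(3.153,1.000)
cell (3,1): code 0011 → (3.153,1.000)–(3.428,2.000)
cell (3,2): code 0011 → (3.428,2.000)–(3.083,3.000)
cell (3,3): code 0001 → (3.083,3.000)–(3.000,3.235)
total: 12 segments, chained into 1 closed loop(s), length Σ = 9.858629

segments=12 loops=1 length=9.859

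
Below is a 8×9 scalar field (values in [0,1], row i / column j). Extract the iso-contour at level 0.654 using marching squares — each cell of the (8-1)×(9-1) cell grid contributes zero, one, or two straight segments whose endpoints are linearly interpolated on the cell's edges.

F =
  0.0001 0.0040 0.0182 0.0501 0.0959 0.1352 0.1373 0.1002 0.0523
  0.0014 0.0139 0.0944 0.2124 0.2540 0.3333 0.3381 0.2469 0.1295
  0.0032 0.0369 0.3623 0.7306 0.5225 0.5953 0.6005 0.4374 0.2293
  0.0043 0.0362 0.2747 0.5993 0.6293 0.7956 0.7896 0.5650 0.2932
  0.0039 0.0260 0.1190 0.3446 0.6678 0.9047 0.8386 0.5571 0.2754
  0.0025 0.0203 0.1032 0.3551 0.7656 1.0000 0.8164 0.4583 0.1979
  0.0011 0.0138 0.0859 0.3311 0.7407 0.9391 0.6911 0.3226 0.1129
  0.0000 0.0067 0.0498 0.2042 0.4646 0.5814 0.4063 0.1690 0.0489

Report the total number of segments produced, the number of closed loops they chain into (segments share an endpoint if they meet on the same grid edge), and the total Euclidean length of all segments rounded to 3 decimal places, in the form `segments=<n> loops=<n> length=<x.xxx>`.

cell (1,2): code 0100 → (1.852,3.000)–(2.000,2.792)
cell (1,3): code 1000 → (2.000,3.368)–(1.852,3.000)
cell (2,2): code 0010 → (2.000,2.792)–(2.583,3.000)
cell (2,3): code 0001 → (2.583,3.000)–(2.000,3.368)
cell (2,4): code 0100 → (2.293,5.000)–(3.000,4.149)
cell (2,5): code 1100 → (2.283,6.000)–(2.293,5.000)
cell (2,6): code 1000 → (3.000,6.604)–(2.283,6.000)
cell (3,3): code 0100 → (3.642,4.000)–(4.000,3.957)
cell (3,4): code 1110 → (3.000,4.149)–(3.642,4.000)
cell (3,6): code 1001 → (4.000,6.656)–(3.000,6.604)
cell (4,3): code 0110 → (4.000,3.957)–(5.000,3.728)
cell (4,6): code 1001 → (5.000,6.454)–(4.000,6.656)
cell (5,3): code 0110 → (5.000,3.728)–(6.000,3.788)
cell (5,6): code 1001 → (6.000,6.101)–(5.000,6.454)
cell (6,3): code 0010 → (6.000,3.788)–(6.314,4.000)
cell (6,4): code 0011 → (6.314,4.000)–(6.797,5.000)
cell (6,5): code 0011 → (6.797,5.000)–(6.130,6.000)
cell (6,6): code 0001 → (6.130,6.000)–(6.000,6.101)
total: 18 segments, chained into 2 closed loop(s), length Σ = 13.990182

segments=18 loops=2 length=13.990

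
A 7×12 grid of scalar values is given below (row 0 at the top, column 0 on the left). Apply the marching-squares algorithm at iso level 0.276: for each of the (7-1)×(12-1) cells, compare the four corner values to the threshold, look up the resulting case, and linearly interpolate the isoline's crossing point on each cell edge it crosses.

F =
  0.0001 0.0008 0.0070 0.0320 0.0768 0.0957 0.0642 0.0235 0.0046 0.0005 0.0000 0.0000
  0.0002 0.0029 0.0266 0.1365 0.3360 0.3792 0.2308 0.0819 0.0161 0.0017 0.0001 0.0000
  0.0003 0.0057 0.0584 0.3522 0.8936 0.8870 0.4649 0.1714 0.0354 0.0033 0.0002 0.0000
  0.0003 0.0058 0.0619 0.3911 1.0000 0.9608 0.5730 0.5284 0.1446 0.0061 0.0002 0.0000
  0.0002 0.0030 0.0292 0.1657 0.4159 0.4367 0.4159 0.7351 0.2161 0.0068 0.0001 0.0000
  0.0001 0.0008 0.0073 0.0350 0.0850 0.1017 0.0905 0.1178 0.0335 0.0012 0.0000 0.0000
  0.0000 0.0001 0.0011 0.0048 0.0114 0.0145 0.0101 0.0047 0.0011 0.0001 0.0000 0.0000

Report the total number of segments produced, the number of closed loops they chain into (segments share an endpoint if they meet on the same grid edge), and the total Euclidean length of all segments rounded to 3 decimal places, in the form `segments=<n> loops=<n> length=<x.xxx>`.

cell (0,3): code 0100 → (0.769,4.000)–(1.000,3.699)
cell (0,4): code 1100 → (0.636,5.000)–(0.769,4.000)
cell (0,5): code 1000 → (1.000,5.695)–(0.636,5.000)
cell (1,2): code 0100 → (1.647,3.000)–(2.000,2.741)
cell (1,3): code 1110 → (1.000,3.699)–(1.647,3.000)
cell (1,5): code 1101 → (1.193,6.000)–(1.000,5.695)
cell (1,6): code 1000 → (2.000,6.644)–(1.193,6.000)
cell (2,2): code 0110 → (2.000,2.741)–(3.000,2.650)
cell (2,6): code 1101 → (2.293,7.000)–(2.000,6.644)
cell (2,7): code 1000 → (3.000,7.658)–(2.293,7.000)
cell (3,2): code 0010 → (3.000,2.650)–(3.511,3.000)
cell (3,3): code 0111 → (3.511,3.000)–(4.000,3.441)
cell (3,7): code 1001 → (4.000,7.885)–(3.000,7.658)
cell (4,3): code 0010 → (4.000,3.441)–(4.423,4.000)
cell (4,4): code 0011 → (4.423,4.000)–(4.480,5.000)
cell (4,5): code 0011 → (4.480,5.000)–(4.430,6.000)
cell (4,6): code 0011 → (4.430,6.000)–(4.744,7.000)
cell (4,7): code 0001 → (4.744,7.000)–(4.000,7.885)
total: 18 segments, chained into 1 closed loop(s), length Σ = 14.598290

segments=18 loops=1 length=14.598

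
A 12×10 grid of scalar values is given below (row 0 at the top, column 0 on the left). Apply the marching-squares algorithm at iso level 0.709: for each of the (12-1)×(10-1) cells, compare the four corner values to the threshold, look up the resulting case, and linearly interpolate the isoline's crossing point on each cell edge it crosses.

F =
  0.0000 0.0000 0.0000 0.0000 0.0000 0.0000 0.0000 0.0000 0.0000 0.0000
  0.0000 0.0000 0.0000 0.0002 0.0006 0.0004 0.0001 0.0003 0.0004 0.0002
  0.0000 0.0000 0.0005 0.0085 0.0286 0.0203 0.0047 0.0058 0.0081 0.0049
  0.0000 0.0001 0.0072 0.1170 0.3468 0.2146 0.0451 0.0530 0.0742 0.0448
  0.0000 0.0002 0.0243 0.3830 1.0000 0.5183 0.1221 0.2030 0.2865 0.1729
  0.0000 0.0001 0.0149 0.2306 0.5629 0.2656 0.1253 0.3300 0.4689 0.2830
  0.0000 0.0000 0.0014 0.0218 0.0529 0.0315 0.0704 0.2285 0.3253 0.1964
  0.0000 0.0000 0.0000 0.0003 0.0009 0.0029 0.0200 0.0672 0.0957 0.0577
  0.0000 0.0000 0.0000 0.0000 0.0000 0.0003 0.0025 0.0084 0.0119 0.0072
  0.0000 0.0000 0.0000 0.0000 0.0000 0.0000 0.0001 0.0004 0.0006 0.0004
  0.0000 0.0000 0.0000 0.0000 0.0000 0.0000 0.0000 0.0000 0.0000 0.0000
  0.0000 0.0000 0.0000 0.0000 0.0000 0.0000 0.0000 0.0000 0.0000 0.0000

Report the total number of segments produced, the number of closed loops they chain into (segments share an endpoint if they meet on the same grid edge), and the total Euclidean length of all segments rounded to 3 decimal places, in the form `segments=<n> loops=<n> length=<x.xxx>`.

segments=4 loops=1 length=3.114

cell (3,3): code 0100 → (3.555,4.000)–(4.000,3.528)
cell (3,4): code 1000 → (4.000,4.604)–(3.555,4.000)
cell (4,3): code 0010 → (4.000,3.528)–(4.666,4.000)
cell (4,4): code 0001 → (4.666,4.000)–(4.000,4.604)
total: 4 segments, chained into 1 closed loop(s), length Σ = 3.114258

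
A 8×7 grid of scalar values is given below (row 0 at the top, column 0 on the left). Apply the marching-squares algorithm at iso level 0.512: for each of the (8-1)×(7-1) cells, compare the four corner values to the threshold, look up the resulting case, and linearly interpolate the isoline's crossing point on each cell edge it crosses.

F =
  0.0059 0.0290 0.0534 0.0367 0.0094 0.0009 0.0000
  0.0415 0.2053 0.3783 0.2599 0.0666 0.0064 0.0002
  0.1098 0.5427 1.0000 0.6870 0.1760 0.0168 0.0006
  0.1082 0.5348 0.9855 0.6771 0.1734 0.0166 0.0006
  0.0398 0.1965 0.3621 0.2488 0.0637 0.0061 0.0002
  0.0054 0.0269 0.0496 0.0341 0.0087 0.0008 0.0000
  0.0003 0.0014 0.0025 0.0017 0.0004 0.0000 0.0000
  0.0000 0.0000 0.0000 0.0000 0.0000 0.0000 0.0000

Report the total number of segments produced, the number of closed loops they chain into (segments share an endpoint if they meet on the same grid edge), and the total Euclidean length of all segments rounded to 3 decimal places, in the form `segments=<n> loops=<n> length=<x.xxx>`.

segments=10 loops=1 length=7.811

cell (1,0): code 0100 → (1.909,1.000)–(2.000,0.929)
cell (1,1): code 1100 → (1.215,2.000)–(1.909,1.000)
cell (1,2): code 1100 → (1.590,3.000)–(1.215,2.000)
cell (1,3): code 1000 → (2.000,3.342)–(1.590,3.000)
cell (2,0): code 0110 → (2.000,0.929)–(3.000,0.947)
cell (2,3): code 1001 → (3.000,3.328)–(2.000,3.342)
cell (3,0): code 0010 → (3.000,0.947)–(3.067,1.000)
cell (3,1): code 0011 → (3.067,1.000)–(3.760,2.000)
cell (3,2): code 0011 → (3.760,2.000)–(3.385,3.000)
cell (3,3): code 0001 → (3.385,3.000)–(3.000,3.328)
total: 10 segments, chained into 1 closed loop(s), length Σ = 7.810758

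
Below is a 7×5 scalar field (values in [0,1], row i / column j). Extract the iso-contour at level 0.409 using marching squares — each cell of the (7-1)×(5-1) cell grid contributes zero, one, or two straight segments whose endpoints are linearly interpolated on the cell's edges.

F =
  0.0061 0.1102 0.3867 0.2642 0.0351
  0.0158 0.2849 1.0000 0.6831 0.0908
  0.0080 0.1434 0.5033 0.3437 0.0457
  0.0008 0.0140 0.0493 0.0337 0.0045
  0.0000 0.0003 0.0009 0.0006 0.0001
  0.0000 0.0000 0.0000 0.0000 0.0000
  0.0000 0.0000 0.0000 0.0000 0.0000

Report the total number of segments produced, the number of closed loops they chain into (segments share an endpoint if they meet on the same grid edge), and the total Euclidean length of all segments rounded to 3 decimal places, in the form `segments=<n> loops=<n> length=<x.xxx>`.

cell (0,1): code 0100 → (0.036,2.000)–(1.000,1.174)
cell (0,2): code 1100 → (0.346,3.000)–(0.036,2.000)
cell (0,3): code 1000 → (1.000,3.463)–(0.346,3.000)
cell (1,1): code 0110 → (1.000,1.174)–(2.000,1.738)
cell (1,2): code 1011 → (2.000,2.591)–(1.808,3.000)
cell (1,3): code 0001 → (1.808,3.000)–(1.000,3.463)
cell (2,1): code 0010 → (2.000,1.738)–(2.208,2.000)
cell (2,2): code 0001 → (2.208,2.000)–(2.000,2.591)
total: 8 segments, chained into 1 closed loop(s), length Σ = 6.609566

segments=8 loops=1 length=6.610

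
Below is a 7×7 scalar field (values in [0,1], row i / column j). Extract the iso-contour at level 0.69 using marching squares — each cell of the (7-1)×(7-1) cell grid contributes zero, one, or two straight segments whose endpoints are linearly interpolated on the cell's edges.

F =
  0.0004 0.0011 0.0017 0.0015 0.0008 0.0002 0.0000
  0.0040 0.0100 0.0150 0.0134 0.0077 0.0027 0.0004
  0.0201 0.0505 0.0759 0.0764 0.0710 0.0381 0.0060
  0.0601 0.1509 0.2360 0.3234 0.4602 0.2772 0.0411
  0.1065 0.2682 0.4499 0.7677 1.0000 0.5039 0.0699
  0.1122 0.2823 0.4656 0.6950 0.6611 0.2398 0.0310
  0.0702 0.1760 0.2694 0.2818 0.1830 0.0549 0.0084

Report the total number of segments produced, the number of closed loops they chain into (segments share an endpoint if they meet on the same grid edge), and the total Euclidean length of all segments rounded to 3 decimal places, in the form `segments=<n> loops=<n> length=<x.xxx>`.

segments=8 loops=1 length=5.388

cell (3,2): code 0100 → (3.825,3.000)–(4.000,2.756)
cell (3,3): code 1100 → (3.426,4.000)–(3.825,3.000)
cell (3,4): code 1000 → (4.000,4.625)–(3.426,4.000)
cell (4,2): code 0110 → (4.000,2.756)–(5.000,2.978)
cell (4,3): code 1011 → (5.000,3.147)–(4.915,4.000)
cell (4,4): code 0001 → (4.915,4.000)–(4.000,4.625)
cell (5,2): code 0010 → (5.000,2.978)–(5.012,3.000)
cell (5,3): code 0001 → (5.012,3.000)–(5.000,3.147)
total: 8 segments, chained into 1 closed loop(s), length Σ = 5.388063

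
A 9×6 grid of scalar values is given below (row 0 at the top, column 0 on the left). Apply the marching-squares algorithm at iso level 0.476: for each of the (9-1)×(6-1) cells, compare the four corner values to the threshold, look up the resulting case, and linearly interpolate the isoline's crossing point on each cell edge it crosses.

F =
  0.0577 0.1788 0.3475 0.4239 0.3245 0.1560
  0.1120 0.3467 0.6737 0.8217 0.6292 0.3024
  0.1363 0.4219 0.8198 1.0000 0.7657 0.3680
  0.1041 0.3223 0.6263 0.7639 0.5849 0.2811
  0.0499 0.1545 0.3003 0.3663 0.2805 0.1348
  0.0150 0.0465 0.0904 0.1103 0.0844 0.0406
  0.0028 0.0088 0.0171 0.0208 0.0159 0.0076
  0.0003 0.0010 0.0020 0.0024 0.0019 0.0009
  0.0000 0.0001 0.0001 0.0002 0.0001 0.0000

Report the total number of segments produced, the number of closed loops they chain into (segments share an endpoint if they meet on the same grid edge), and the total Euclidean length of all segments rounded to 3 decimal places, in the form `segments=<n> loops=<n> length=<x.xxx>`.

segments=12 loops=1 length=11.123

cell (0,1): code 0100 → (0.394,2.000)–(1.000,1.395)
cell (0,2): code 1100 → (0.131,3.000)–(0.394,2.000)
cell (0,3): code 1100 → (0.497,4.000)–(0.131,3.000)
cell (0,4): code 1000 → (1.000,4.469)–(0.497,4.000)
cell (1,1): code 0110 → (1.000,1.395)–(2.000,1.136)
cell (1,4): code 1001 → (2.000,4.728)–(1.000,4.469)
cell (2,1): code 0110 → (2.000,1.136)–(3.000,1.506)
cell (2,4): code 1001 → (3.000,4.358)–(2.000,4.728)
cell (3,1): code 0010 → (3.000,1.506)–(3.461,2.000)
cell (3,2): code 0011 → (3.461,2.000)–(3.724,3.000)
cell (3,3): code 0011 → (3.724,3.000)–(3.358,4.000)
cell (3,4): code 0001 → (3.358,4.000)–(3.000,4.358)
total: 12 segments, chained into 1 closed loop(s), length Σ = 11.122556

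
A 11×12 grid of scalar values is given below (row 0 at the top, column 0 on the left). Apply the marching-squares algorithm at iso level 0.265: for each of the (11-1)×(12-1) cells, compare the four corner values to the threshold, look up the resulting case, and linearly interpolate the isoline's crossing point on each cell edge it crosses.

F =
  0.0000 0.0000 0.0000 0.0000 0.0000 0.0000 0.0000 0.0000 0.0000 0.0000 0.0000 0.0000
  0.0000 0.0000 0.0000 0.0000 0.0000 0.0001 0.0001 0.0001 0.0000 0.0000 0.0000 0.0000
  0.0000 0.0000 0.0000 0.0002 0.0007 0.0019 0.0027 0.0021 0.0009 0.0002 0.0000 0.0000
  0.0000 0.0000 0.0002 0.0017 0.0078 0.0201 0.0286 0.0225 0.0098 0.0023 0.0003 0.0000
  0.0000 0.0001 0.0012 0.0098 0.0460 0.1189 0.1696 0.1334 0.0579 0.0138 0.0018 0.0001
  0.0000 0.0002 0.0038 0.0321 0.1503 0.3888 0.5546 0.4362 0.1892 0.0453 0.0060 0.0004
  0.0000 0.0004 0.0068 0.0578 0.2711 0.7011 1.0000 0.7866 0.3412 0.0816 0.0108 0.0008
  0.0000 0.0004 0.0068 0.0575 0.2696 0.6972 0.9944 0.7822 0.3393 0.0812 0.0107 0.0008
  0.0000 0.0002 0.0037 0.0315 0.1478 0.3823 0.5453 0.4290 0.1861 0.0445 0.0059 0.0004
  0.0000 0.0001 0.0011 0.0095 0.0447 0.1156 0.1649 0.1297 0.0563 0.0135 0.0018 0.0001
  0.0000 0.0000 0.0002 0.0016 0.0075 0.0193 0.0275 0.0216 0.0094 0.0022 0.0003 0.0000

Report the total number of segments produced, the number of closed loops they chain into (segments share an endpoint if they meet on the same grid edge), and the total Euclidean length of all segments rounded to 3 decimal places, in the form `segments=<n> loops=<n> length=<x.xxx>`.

cell (4,4): code 0100 → (4.541,5.000)–(5.000,4.481)
cell (4,5): code 1100 → (4.248,6.000)–(4.541,5.000)
cell (4,6): code 1100 → (4.435,7.000)–(4.248,6.000)
cell (4,7): code 1000 → (5.000,7.693)–(4.435,7.000)
cell (5,3): code 0100 → (5.950,4.000)–(6.000,3.971)
cell (5,4): code 1110 → (5.000,4.481)–(5.950,4.000)
cell (5,7): code 1101 → (5.499,8.000)–(5.000,7.693)
cell (5,8): code 1000 → (6.000,8.294)–(5.499,8.000)
cell (6,3): code 0110 → (6.000,3.971)–(7.000,3.978)
cell (6,8): code 1001 → (7.000,8.288)–(6.000,8.294)
cell (7,3): code 0010 → (7.000,3.978)–(7.038,4.000)
cell (7,4): code 0111 → (7.038,4.000)–(8.000,4.500)
cell (7,7): code 1011 → (8.000,7.675)–(7.485,8.000)
cell (7,8): code 0001 → (7.485,8.000)–(7.000,8.288)
cell (8,4): code 0010 → (8.000,4.500)–(8.440,5.000)
cell (8,5): code 0011 → (8.440,5.000)–(8.737,6.000)
cell (8,6): code 0011 → (8.737,6.000)–(8.548,7.000)
cell (8,7): code 0001 → (8.548,7.000)–(8.000,7.675)
total: 18 segments, chained into 1 closed loop(s), length Σ = 13.832763

segments=18 loops=1 length=13.833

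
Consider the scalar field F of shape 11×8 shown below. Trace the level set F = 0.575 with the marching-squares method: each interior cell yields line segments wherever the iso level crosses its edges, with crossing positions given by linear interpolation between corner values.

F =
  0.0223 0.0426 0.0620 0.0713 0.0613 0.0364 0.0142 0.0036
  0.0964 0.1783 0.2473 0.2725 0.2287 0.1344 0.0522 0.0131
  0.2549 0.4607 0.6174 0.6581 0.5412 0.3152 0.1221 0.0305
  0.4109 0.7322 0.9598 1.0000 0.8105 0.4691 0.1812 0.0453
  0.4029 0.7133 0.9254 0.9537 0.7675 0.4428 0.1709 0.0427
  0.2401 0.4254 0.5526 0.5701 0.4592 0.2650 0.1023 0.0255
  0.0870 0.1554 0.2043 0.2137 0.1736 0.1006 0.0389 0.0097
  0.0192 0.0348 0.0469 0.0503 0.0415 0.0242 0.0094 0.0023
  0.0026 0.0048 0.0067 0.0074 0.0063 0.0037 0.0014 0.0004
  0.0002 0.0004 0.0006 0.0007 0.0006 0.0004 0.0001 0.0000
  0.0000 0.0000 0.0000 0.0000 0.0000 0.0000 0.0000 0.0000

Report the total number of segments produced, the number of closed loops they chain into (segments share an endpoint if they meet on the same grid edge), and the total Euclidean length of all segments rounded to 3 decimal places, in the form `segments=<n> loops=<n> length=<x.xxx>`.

segments=14 loops=1 length=11.758

cell (1,1): code 0100 → (1.885,2.000)–(2.000,1.729)
cell (1,2): code 1100 → (1.784,3.000)–(1.885,2.000)
cell (1,3): code 1000 → (2.000,3.711)–(1.784,3.000)
cell (2,0): code 0100 → (2.421,1.000)–(3.000,0.511)
cell (2,1): code 1110 → (2.000,1.729)–(2.421,1.000)
cell (2,3): code 1101 → (2.126,4.000)–(2.000,3.711)
cell (2,4): code 1000 → (3.000,4.690)–(2.126,4.000)
cell (3,0): code 0110 → (3.000,0.511)–(4.000,0.554)
cell (3,4): code 1001 → (4.000,4.593)–(3.000,4.690)
cell (4,0): code 0010 → (4.000,0.554)–(4.480,1.000)
cell (4,1): code 0011 → (4.480,1.000)–(4.940,2.000)
cell (4,2): code 0011 → (4.940,2.000)–(4.987,3.000)
cell (4,3): code 0011 → (4.987,3.000)–(4.624,4.000)
cell (4,4): code 0001 → (4.624,4.000)–(4.000,4.593)
total: 14 segments, chained into 1 closed loop(s), length Σ = 11.758264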